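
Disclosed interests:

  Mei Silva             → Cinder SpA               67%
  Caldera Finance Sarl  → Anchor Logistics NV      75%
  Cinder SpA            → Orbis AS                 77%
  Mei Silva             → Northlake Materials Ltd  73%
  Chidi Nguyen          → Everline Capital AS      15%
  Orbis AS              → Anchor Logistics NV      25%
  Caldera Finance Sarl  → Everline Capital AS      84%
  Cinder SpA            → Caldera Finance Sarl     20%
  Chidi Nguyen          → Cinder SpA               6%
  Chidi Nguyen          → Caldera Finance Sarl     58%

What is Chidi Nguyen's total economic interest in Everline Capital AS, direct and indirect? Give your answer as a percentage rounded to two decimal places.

64.73%

Chidi reaches Everline along 3 paths.
Via Caldera: 58% × 84% = 48.72%.
Via Cinder → Caldera: 6% × 20% × 84% = 1.008%.
Direct stake: 15% = 15%.
Total: 48.72% + 1.008% + 15% = 64.728%.
Rounded: 64.73%.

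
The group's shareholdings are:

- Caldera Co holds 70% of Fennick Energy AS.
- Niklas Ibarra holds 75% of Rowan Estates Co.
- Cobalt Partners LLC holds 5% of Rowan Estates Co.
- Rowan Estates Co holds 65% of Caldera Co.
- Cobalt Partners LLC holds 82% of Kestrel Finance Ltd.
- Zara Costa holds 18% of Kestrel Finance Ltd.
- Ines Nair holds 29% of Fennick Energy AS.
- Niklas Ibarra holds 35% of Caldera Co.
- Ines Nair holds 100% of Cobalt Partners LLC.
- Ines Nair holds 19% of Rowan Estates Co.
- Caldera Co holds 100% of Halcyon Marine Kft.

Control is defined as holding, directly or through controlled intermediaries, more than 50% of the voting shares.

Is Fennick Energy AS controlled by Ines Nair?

Ines holds 100% of Cobalt, so Ines controls Cobalt.
Cobalt holds 82% of Kestrel, so Ines controls Kestrel.
In Fennick, Ines's side holds only 29%, not > 50%.
So Ines does not control Fennick.

No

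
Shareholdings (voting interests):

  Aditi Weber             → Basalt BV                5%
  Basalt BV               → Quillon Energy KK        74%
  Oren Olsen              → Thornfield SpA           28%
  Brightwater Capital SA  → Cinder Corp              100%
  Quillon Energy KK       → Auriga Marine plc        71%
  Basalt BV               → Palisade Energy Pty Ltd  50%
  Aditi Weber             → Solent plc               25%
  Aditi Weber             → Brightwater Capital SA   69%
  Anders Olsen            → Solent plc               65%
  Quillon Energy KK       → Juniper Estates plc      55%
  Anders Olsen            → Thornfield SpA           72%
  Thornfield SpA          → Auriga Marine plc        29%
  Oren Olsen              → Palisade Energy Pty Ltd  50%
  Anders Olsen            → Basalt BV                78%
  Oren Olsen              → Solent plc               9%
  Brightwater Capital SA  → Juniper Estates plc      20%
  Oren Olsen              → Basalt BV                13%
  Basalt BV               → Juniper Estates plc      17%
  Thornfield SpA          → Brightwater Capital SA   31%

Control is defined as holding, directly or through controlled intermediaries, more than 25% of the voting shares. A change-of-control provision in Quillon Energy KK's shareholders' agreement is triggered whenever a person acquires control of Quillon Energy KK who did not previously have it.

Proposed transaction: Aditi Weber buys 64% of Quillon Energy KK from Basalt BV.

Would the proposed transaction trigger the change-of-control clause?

Yes

The purchase adds only to Aditi's holdings (Basalt's stake shrinks), so Aditi is the only person who could newly come to control Quillon.
Aditi holds 69% of Brightwater, so Aditi controls Brightwater.
Brightwater holds 100% of Cinder, so Aditi controls Cinder.
Neither Aditi nor any entity Aditi controls holds any voting interest in Quillon.
So before the transaction, Aditi does not control Quillon.
After the purchase, Aditi holds 64% of Quillon directly, and Basalt's stake falls to 10%.
Aditi holds 64% of Quillon, so Aditi controls Quillon.
Aditi did not control Quillon before and does after, so the clause is triggered.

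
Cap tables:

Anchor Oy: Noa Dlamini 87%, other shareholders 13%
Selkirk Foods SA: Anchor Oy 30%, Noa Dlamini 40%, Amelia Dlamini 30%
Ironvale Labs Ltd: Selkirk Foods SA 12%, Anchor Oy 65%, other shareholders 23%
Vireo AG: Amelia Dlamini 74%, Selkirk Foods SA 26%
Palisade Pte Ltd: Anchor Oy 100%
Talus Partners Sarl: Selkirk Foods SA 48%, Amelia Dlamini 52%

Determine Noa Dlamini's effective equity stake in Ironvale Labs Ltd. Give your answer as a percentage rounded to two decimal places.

Noa reaches Ironvale along 3 paths.
Via Anchor → Selkirk: 87% × 30% × 12% = 3.132%.
Via Selkirk: 40% × 12% = 4.8%.
Via Anchor: 87% × 65% = 56.55%.
Total: 3.132% + 4.8% + 56.55% = 64.482%.
Rounded: 64.48%.

64.48%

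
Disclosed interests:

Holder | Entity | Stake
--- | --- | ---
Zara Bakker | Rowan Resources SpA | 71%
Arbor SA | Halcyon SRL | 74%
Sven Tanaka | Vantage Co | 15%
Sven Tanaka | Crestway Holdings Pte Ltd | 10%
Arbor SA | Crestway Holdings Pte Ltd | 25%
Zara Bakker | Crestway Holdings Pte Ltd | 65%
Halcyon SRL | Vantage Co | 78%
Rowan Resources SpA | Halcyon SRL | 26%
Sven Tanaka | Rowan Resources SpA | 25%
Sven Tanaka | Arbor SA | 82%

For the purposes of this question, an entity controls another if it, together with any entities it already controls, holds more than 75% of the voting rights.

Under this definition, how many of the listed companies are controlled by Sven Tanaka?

1

Sven holds 82% of Arbor, so Sven controls Arbor.
No other company's threshold is met.
Sven controls 1 company.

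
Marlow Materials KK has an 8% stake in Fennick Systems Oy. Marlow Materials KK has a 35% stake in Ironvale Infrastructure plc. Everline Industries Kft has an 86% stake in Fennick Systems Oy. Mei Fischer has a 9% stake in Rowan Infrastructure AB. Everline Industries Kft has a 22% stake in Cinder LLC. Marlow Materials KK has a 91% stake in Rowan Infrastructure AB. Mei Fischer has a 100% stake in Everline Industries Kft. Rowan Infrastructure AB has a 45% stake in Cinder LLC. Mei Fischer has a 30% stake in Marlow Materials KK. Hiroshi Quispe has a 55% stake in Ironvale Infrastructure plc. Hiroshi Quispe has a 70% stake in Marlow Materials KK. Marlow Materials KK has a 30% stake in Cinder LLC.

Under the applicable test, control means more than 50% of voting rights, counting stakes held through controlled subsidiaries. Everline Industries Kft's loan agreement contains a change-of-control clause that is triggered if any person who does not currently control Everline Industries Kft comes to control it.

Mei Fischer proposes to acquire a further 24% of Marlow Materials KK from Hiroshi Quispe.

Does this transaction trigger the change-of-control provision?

No

The purchase adds only to Mei's holdings (Hiroshi's stake shrinks), so Mei is the only person who could newly come to control Everline.
Mei holds 100% of Everline, so Mei controls Everline.
So Mei already controls Everline before the transaction.
After the purchase, Mei's direct stake in Marlow rises to 30% + 24% = 54%, and Hiroshi's stake falls to 46%.
Mei controlled Everline already, so this is not a new person acquiring control; every other person's position is unchanged or reduced.
No new person acquires control, so the clause is not triggered.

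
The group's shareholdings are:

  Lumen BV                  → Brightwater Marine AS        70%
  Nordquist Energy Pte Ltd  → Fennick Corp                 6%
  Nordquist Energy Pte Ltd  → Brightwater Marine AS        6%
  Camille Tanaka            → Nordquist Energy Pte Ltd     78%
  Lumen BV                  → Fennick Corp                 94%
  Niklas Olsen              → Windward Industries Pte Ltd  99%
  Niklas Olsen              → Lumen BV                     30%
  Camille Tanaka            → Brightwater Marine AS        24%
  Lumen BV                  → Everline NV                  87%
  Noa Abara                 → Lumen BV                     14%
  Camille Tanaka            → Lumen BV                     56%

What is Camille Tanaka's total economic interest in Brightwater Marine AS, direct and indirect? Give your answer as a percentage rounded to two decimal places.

Camille reaches Brightwater along 3 paths.
Via Lumen: 56% × 70% = 39.2%.
Direct stake: 24% = 24%.
Via Nordquist: 78% × 6% = 4.68%.
Total: 39.2% + 24% + 4.68% = 67.88%.

67.88%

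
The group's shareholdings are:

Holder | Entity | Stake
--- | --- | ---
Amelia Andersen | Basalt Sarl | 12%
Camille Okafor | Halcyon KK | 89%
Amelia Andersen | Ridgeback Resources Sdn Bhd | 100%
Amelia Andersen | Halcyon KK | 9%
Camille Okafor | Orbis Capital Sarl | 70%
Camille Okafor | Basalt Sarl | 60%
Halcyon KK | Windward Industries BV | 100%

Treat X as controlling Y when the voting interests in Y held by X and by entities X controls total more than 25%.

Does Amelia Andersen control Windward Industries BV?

Amelia holds 100% of Ridgeback, so Amelia controls Ridgeback.
Neither Amelia nor any entity Amelia controls holds any voting interest in Windward.
So Amelia does not control Windward.

No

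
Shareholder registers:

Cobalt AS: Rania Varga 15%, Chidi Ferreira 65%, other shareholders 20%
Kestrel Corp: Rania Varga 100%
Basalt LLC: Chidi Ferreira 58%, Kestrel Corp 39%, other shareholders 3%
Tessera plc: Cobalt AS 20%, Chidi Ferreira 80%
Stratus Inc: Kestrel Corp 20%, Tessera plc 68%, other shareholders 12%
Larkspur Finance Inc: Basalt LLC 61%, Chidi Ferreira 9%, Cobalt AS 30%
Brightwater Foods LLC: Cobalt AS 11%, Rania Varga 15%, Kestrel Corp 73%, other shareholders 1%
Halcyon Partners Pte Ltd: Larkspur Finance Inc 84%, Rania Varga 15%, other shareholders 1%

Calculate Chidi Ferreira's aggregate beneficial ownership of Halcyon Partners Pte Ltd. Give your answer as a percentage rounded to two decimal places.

53.66%

Chidi reaches Halcyon along 3 paths.
Via Basalt → Larkspur: 58% × 61% × 84% = 29.7192%.
Via Larkspur: 9% × 84% = 7.56%.
Via Cobalt → Larkspur: 65% × 30% × 84% = 16.38%.
Total: 29.7192% + 7.56% + 16.38% = 53.6592%.
Rounded: 53.66%.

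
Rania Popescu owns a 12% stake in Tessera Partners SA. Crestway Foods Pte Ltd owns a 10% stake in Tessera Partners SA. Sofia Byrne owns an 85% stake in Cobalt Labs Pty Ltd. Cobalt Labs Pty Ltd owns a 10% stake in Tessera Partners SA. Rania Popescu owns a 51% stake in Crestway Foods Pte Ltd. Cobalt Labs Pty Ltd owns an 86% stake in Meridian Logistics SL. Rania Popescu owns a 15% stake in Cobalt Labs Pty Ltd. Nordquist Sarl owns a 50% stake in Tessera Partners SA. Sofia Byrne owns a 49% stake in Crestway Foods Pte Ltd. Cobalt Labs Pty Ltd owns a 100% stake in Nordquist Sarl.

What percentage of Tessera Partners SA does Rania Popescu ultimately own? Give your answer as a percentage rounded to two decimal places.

26.10%

Rania reaches Tessera along 4 paths.
Via Cobalt → Nordquist: 15% × 100% × 50% = 7.5%.
Direct stake: 12% = 12%.
Via Crestway: 51% × 10% = 5.1%.
Via Cobalt: 15% × 10% = 1.5%.
Total: 7.5% + 12% + 5.1% + 1.5% = 26.1%.
Rounded: 26.10%.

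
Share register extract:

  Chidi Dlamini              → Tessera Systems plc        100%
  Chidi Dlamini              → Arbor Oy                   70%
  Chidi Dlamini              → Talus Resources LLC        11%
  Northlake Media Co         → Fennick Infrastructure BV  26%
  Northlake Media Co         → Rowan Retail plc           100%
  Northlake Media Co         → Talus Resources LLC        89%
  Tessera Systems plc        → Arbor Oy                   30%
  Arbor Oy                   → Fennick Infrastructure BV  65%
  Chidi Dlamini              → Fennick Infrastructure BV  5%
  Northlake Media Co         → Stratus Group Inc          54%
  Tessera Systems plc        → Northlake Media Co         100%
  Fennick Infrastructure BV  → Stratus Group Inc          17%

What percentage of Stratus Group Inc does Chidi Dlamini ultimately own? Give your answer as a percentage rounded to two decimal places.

70.32%

Chidi reaches Stratus along 5 paths.
Via Tessera → Northlake: 100% × 100% × 54% = 54%.
Via Fennick: 5% × 17% = 0.85%.
Via Tessera → Northlake → Fennick: 100% × 100% × 26% × 17% = 4.42%.
Via Tessera → Arbor → Fennick: 100% × 30% × 65% × 17% = 3.315%.
Via Arbor → Fennick: 70% × 65% × 17% = 7.735%.
Total: 54% + 0.85% + 4.42% + 3.315% + 7.735% = 70.32%.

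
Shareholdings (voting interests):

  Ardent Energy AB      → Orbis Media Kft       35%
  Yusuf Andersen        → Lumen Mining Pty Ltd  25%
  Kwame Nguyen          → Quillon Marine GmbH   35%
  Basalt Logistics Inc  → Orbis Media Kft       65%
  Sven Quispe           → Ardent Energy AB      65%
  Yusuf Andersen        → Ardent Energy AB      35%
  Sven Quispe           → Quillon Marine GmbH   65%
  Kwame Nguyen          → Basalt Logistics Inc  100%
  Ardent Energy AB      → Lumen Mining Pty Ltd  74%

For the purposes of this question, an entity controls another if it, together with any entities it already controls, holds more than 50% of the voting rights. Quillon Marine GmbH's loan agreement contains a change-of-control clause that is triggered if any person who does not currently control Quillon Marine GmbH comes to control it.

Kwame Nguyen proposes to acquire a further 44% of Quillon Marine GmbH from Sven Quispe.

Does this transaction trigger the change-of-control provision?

The purchase adds only to Kwame's holdings (Sven's stake shrinks), so Kwame is the only person who could newly come to control Quillon.
Kwame holds 100% of Basalt, so Kwame controls Basalt.
Basalt holds 65% of Orbis, so Kwame controls Orbis.
In Quillon, Kwame's side holds only 35%, not > 50%.
So before the transaction, Kwame does not control Quillon.
After the purchase, Kwame's direct stake in Quillon rises to 35% + 44% = 79%, and Sven's stake falls to 21%.
Kwame holds 79% of Quillon, so Kwame controls Quillon.
Kwame did not control Quillon before and does after, so the clause is triggered.

Yes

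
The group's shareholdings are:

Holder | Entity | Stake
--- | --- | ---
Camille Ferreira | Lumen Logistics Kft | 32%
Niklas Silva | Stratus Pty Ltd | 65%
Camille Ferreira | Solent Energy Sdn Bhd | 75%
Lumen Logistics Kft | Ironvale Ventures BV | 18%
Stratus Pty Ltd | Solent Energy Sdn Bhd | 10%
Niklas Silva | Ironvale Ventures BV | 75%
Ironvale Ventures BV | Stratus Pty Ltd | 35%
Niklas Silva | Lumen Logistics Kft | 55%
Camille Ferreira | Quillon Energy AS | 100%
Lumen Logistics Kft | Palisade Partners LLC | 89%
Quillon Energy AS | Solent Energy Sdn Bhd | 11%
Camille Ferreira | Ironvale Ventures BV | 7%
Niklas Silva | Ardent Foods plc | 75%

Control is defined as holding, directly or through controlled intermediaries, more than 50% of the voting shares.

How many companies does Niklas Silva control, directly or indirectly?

Niklas holds 55% of Lumen, so Niklas controls Lumen.
Niklas and Lumen together hold 75% + 18% = 93% of Ironvale, so Niklas controls Ironvale.
Lumen holds 89% of Palisade, so Niklas controls Palisade.
Ironvale and Niklas together hold 35% + 65% = 100% of Stratus, so Niklas controls Stratus.
Niklas holds 75% of Ardent, so Niklas controls Ardent.
No other company's threshold is met.
Niklas controls 5 companies.

5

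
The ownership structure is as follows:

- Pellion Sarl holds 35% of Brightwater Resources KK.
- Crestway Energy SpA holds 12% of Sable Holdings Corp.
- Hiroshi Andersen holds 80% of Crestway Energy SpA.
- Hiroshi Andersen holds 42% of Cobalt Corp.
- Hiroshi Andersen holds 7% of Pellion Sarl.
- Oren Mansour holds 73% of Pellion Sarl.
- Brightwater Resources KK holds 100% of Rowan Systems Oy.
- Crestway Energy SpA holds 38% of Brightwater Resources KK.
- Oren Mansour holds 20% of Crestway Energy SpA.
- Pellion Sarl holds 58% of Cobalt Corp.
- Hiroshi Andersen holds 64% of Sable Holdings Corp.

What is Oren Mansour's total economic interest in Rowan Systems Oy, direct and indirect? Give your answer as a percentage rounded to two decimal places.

33.15%

Oren reaches Rowan along 2 paths.
Via Crestway → Brightwater: 20% × 38% × 100% = 7.6%.
Via Pellion → Brightwater: 73% × 35% × 100% = 25.55%.
Total: 7.6% + 25.55% = 33.15%.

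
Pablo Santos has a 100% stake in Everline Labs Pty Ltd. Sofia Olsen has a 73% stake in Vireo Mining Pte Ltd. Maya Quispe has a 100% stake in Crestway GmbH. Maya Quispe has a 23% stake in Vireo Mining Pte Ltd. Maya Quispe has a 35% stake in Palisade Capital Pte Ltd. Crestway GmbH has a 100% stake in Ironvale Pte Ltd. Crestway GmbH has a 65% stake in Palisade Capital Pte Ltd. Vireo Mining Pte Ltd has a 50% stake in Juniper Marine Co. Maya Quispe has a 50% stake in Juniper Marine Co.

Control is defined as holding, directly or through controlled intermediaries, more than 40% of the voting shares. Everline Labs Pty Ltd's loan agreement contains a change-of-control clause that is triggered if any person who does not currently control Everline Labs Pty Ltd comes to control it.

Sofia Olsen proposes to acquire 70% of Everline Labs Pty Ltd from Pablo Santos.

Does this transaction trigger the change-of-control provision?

Yes

The purchase adds only to Sofia's holdings (Pablo's stake shrinks), so Sofia is the only person who could newly come to control Everline.
Sofia holds 73% of Vireo, so Sofia controls Vireo.
Vireo holds 50% of Juniper, so Sofia controls Juniper.
Neither Sofia nor any entity Sofia controls holds any voting interest in Everline.
So before the transaction, Sofia does not control Everline.
After the purchase, Sofia holds 70% of Everline directly, and Pablo's stake falls to 30%.
Sofia holds 70% of Everline, so Sofia controls Everline.
Sofia did not control Everline before and does after, so the clause is triggered.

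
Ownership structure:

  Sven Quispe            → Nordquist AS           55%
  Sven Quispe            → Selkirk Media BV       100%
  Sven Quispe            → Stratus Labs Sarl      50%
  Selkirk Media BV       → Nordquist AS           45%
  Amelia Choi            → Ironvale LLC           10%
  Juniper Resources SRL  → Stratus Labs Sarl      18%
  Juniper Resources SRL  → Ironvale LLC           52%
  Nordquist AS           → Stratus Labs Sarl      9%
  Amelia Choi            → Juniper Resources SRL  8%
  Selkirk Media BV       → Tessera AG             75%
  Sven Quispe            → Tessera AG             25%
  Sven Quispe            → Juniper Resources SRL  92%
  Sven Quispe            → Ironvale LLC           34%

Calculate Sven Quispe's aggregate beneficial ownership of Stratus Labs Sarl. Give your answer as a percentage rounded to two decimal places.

75.56%

Sven reaches Stratus along 4 paths.
Via Selkirk → Nordquist: 100% × 45% × 9% = 4.05%.
Via Nordquist: 55% × 9% = 4.95%.
Direct stake: 50% = 50%.
Via Juniper: 92% × 18% = 16.56%.
Total: 4.05% + 4.95% + 50% + 16.56% = 75.56%.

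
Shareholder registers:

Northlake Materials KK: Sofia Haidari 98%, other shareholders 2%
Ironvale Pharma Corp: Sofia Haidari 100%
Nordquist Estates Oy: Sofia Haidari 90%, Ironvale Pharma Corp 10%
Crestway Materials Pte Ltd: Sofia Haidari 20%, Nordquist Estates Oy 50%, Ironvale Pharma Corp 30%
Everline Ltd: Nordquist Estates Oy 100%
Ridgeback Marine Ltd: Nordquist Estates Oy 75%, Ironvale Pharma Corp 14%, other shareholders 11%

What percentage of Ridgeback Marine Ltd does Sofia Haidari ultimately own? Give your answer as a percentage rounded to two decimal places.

89.00%

Sofia reaches Ridgeback along 3 paths.
Via Nordquist: 90% × 75% = 67.5%.
Via Ironvale → Nordquist: 100% × 10% × 75% = 7.5%.
Via Ironvale: 100% × 14% = 14%.
Total: 67.5% + 7.5% + 14% = 89%.
Rounded: 89.00%.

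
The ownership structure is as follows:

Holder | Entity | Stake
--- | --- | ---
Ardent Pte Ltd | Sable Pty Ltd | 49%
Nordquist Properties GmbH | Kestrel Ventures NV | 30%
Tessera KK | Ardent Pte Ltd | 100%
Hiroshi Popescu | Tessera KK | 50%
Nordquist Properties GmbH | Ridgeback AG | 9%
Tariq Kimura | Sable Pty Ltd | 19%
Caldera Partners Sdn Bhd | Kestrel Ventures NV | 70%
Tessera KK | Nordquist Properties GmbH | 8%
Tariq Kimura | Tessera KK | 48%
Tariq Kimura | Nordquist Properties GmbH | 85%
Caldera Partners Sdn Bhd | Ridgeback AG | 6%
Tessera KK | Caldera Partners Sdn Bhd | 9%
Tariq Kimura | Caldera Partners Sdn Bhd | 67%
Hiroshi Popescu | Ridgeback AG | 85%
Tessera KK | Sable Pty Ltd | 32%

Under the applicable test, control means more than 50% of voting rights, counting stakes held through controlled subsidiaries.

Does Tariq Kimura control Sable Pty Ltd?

Tariq holds 85% of Nordquist, so Tariq controls Nordquist.
Tariq holds 67% of Caldera, so Tariq controls Caldera.
Caldera and Nordquist together hold 70% + 30% = 100% of Kestrel, so Tariq controls Kestrel.
In Sable, Tariq's side holds only 19%, not > 50%.
So Tariq does not control Sable.

No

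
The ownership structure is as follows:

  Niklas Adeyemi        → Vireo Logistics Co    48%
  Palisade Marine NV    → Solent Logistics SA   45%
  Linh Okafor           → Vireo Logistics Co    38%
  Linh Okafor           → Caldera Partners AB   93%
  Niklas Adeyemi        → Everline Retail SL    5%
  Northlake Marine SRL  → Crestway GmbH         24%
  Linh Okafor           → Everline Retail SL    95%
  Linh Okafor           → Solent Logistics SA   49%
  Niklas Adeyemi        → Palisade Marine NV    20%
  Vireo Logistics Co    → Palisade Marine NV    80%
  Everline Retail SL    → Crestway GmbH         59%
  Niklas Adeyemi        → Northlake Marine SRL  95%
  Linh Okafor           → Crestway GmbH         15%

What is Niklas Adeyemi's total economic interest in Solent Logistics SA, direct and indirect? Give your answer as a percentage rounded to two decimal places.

26.28%

Niklas reaches Solent along 2 paths.
Via Palisade: 20% × 45% = 9%.
Via Vireo → Palisade: 48% × 80% × 45% = 17.28%.
Total: 9% + 17.28% = 26.28%.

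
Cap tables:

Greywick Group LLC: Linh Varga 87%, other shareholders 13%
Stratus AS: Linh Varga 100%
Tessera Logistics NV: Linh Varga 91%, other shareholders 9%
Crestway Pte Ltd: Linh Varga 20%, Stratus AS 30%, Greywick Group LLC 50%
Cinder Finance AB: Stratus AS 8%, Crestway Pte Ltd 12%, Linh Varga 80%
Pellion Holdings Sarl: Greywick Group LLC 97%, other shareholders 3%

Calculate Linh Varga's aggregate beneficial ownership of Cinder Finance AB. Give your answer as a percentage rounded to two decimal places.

99.22%

Linh reaches Cinder along 5 paths.
Via Stratus: 100% × 8% = 8%.
Via Crestway: 20% × 12% = 2.4%.
Via Stratus → Crestway: 100% × 30% × 12% = 3.6%.
Via Greywick → Crestway: 87% × 50% × 12% = 5.22%.
Direct stake: 80% = 80%.
Total: 8% + 2.4% + 3.6% + 5.22% + 80% = 99.22%.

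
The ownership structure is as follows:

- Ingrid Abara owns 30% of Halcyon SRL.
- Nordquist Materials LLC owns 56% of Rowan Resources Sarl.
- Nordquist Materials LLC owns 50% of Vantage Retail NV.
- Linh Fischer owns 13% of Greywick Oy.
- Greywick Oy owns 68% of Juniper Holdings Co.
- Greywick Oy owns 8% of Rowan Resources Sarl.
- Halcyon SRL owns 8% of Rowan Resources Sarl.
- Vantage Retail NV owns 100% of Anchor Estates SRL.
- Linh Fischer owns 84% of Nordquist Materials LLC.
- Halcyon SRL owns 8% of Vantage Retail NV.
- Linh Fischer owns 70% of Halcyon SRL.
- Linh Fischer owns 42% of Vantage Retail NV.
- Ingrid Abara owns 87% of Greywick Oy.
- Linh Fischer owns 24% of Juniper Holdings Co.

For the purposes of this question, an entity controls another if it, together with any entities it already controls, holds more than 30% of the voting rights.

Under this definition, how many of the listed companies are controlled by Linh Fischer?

5

Linh holds 84% of Nordquist, so Linh controls Nordquist.
Linh holds 70% of Halcyon, so Linh controls Halcyon.
Nordquist and Halcyon and Linh together hold 50% + 8% + 42% = 100% of Vantage, so Linh controls Vantage.
Halcyon and Nordquist together hold 8% + 56% = 64% of Rowan, so Linh controls Rowan.
Vantage holds 100% of Anchor, so Linh controls Anchor.
No other company's threshold is met.
Linh controls 5 companies.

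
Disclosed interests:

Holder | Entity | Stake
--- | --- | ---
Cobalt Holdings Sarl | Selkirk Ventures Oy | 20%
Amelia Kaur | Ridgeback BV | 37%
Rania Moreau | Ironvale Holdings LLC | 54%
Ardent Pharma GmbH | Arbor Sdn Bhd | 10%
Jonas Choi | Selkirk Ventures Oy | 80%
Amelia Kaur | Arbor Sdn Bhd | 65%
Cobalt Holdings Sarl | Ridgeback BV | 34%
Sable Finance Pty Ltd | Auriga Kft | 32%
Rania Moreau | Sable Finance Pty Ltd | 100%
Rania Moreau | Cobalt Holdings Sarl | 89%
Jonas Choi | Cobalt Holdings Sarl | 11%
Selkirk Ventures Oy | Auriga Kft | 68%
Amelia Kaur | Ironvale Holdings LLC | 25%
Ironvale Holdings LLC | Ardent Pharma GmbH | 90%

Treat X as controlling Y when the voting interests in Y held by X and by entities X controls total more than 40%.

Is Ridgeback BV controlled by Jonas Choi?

Jonas holds 80% of Selkirk, so Jonas controls Selkirk.
Selkirk holds 68% of Auriga, so Jonas controls Auriga.
Neither Jonas nor any entity Jonas controls holds any voting interest in Ridgeback.
So Jonas does not control Ridgeback.

No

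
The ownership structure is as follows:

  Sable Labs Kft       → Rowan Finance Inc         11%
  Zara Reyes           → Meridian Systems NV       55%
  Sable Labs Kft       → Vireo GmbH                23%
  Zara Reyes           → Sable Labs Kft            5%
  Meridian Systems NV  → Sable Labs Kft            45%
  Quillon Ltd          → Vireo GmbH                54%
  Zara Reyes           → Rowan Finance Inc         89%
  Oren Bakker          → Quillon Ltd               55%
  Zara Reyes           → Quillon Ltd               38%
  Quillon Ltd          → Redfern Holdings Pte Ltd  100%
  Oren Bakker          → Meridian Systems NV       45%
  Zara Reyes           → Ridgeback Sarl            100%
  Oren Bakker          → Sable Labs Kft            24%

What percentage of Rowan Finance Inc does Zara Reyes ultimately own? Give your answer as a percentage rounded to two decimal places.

Zara reaches Rowan along 3 paths.
Via Sable: 5% × 11% = 0.55%.
Via Meridian → Sable: 55% × 45% × 11% = 2.7225%.
Direct stake: 89% = 89%.
Total: 0.55% + 2.7225% + 89% = 92.2725%.
Rounded: 92.27%.

92.27%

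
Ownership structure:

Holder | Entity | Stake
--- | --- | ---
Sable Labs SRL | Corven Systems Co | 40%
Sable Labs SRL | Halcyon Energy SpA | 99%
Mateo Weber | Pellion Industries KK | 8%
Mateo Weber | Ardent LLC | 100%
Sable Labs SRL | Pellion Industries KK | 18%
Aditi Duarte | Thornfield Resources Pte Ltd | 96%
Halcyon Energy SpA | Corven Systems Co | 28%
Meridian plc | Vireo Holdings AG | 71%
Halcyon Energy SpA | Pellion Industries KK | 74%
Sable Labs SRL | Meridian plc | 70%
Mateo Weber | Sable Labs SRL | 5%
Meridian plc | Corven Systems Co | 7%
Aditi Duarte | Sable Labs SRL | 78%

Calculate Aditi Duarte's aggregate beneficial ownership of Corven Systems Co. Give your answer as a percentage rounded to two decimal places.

56.64%

Aditi reaches Corven along 3 paths.
Via Sable: 78% × 40% = 31.2%.
Via Sable → Halcyon: 78% × 99% × 28% = 21.6216%.
Via Sable → Meridian: 78% × 70% × 7% = 3.822%.
Total: 31.2% + 21.6216% + 3.822% = 56.6436%.
Rounded: 56.64%.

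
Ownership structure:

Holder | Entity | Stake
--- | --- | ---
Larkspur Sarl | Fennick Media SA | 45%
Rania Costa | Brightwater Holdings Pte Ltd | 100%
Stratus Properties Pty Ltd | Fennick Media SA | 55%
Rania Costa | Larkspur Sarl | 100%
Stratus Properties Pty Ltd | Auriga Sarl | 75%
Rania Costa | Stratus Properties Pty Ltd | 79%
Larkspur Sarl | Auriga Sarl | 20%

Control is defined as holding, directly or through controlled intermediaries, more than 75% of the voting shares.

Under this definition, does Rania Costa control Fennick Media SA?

Rania holds 100% of Larkspur, so Rania controls Larkspur.
Rania holds 79% of Stratus, so Rania controls Stratus.
Larkspur and Stratus together hold 45% + 55% = 100% of Fennick, so Rania controls Fennick.

Yes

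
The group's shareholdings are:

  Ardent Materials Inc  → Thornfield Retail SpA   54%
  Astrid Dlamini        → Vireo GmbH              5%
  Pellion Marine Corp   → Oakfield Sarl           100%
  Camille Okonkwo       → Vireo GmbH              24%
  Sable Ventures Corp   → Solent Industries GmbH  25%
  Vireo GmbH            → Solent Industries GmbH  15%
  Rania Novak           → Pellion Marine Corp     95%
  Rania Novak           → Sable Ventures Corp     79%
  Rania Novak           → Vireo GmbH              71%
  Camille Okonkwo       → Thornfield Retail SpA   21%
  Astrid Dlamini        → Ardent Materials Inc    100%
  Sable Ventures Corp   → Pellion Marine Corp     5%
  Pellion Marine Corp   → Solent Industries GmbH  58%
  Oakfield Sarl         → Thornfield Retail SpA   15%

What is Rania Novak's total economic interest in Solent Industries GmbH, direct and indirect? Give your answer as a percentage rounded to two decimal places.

Rania reaches Solent along 4 paths.
Via Sable: 79% × 25% = 19.75%.
Via Sable → Pellion: 79% × 5% × 58% = 2.291%.
Via Pellion: 95% × 58% = 55.1%.
Via Vireo: 71% × 15% = 10.65%.
Total: 19.75% + 2.291% + 55.1% + 10.65% = 87.791%.
Rounded: 87.79%.

87.79%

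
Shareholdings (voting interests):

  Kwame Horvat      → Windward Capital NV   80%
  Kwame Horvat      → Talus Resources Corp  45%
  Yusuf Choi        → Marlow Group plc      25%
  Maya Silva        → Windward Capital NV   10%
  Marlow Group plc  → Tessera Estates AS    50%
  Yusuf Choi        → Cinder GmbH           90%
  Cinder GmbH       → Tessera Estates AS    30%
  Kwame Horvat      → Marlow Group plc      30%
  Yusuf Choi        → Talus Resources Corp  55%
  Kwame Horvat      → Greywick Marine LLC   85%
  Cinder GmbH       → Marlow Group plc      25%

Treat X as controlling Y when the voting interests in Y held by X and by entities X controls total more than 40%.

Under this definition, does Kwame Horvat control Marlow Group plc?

Kwame holds 45% of Talus, so Kwame controls Talus.
Kwame holds 80% of Windward, so Kwame controls Windward.
Kwame holds 85% of Greywick, so Kwame controls Greywick.
In Marlow, Kwame's side holds only 30%, not > 40%.
So Kwame does not control Marlow.

No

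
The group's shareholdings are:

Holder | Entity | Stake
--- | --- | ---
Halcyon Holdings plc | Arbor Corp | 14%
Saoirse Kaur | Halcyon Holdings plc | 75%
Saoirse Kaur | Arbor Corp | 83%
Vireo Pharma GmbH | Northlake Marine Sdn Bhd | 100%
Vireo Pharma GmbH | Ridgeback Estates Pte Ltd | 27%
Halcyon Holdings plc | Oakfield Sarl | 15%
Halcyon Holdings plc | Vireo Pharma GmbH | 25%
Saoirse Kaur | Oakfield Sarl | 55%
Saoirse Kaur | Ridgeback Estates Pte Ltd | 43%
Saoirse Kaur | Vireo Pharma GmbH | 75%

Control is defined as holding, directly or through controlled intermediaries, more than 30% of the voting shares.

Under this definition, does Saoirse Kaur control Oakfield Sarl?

Saoirse holds 75% of Halcyon, so Saoirse controls Halcyon.
Halcyon and Saoirse together hold 15% + 55% = 70% of Oakfield, so Saoirse controls Oakfield.

Yes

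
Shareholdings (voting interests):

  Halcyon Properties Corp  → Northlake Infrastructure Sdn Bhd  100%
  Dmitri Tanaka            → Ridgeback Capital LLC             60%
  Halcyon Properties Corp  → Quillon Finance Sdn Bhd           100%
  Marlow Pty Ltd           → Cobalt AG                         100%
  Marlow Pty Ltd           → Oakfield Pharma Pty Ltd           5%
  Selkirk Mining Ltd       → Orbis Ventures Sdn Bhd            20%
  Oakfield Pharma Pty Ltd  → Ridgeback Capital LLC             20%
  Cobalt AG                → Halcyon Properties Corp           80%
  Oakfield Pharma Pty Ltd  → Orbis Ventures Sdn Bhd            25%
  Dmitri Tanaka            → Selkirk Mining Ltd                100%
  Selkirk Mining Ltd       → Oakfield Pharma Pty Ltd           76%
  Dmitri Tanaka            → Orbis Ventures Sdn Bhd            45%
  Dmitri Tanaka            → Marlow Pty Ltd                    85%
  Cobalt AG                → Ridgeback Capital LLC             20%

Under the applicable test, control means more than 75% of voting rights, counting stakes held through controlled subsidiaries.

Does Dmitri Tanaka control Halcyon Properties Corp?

Dmitri holds 85% of Marlow, so Dmitri controls Marlow.
Marlow holds 100% of Cobalt, so Dmitri controls Cobalt.
Cobalt holds 80% of Halcyon, so Dmitri controls Halcyon.

Yes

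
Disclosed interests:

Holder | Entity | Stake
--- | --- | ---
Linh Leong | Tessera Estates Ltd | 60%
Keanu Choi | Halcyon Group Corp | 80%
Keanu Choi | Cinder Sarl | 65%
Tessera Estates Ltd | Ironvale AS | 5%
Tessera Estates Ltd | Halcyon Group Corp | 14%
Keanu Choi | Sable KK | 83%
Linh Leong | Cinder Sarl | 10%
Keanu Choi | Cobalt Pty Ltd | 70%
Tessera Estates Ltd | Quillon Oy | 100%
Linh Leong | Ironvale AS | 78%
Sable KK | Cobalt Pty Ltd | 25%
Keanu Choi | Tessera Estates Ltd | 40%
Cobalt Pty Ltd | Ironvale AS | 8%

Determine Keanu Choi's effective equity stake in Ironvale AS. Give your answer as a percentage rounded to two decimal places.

Keanu reaches Ironvale along 3 paths.
Via Sable → Cobalt: 83% × 25% × 8% = 1.66%.
Via Cobalt: 70% × 8% = 5.6%.
Via Tessera: 40% × 5% = 2%.
Total: 1.66% + 5.6% + 2% = 9.26%.

9.26%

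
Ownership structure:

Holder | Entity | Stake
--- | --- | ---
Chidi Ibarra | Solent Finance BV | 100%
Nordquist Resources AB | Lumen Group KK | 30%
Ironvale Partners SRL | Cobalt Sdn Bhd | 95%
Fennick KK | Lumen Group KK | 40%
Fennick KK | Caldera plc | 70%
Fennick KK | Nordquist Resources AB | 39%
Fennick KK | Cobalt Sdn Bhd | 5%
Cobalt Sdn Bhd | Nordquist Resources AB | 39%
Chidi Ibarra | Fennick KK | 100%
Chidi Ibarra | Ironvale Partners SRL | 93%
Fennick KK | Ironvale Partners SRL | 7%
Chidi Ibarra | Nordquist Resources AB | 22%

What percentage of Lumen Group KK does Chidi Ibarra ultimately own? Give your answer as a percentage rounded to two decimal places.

Chidi reaches Lumen along 6 paths.
Via Nordquist: 22% × 30% = 6.6%.
Via Fennick → Ironvale → Cobalt → Nordquist: 100% × 7% × 95% × 39% × 30% = 0.77805%.
Via Ironvale → Cobalt → Nordquist: 93% × 95% × 39% × 30% = 10.33695%.
Via Fennick → Cobalt → Nordquist: 100% × 5% × 39% × 30% = 0.585%.
Via Fennick → Nordquist: 100% × 39% × 30% = 11.7%.
Via Fennick: 100% × 40% = 40%.
Total: 6.6% + 0.77805% + 10.33695% + 0.585% + 11.7% + 40% = 70%.
Rounded: 70.00%.

70.00%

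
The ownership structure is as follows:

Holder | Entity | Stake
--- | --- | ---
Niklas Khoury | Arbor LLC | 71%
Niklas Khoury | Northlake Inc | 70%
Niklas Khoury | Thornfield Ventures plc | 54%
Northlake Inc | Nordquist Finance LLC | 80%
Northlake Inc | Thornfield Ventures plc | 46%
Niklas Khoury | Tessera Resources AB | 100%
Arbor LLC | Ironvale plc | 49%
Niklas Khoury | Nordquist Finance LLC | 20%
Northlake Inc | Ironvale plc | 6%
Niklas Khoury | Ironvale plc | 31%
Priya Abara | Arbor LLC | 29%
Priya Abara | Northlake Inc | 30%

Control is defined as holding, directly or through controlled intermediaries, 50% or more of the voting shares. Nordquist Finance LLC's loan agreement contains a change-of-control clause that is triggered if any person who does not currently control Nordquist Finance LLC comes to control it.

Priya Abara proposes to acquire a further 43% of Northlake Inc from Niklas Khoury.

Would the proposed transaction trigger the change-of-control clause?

Yes

The purchase adds only to Priya's holdings (Niklas's stake shrinks), so Priya is the only person who could newly come to control Nordquist.
Priya's largest direct stake is 30% in Northlake, which does not meet the threshold, so Priya controls no company.
Neither Priya nor any entity Priya controls holds any voting interest in Nordquist.
So before the transaction, Priya does not control Nordquist.
After the purchase, Priya's direct stake in Northlake rises to 30% + 43% = 73%, and Niklas's stake falls to 27%.
Priya holds 73% of Northlake, so Priya controls Northlake.
Northlake holds 80% of Nordquist, so Priya controls Nordquist.
Priya did not control Nordquist before and does after, so the clause is triggered.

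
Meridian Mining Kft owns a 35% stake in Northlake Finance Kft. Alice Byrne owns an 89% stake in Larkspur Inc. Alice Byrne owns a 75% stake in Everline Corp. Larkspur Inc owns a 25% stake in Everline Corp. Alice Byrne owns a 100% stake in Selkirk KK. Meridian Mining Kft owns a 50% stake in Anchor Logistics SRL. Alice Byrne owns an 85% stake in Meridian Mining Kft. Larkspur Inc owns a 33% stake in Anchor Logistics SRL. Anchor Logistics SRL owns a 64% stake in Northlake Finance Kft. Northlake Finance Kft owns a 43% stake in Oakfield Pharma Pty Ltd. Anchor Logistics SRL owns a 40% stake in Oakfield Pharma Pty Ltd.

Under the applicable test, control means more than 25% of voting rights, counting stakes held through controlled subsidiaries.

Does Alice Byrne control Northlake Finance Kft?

Alice holds 85% of Meridian, so Alice controls Meridian.
Alice holds 89% of Larkspur, so Alice controls Larkspur.
Larkspur and Meridian together hold 33% + 50% = 83% of Anchor, so Alice controls Anchor.
Meridian and Anchor together hold 35% + 64% = 99% of Northlake, so Alice controls Northlake.

Yes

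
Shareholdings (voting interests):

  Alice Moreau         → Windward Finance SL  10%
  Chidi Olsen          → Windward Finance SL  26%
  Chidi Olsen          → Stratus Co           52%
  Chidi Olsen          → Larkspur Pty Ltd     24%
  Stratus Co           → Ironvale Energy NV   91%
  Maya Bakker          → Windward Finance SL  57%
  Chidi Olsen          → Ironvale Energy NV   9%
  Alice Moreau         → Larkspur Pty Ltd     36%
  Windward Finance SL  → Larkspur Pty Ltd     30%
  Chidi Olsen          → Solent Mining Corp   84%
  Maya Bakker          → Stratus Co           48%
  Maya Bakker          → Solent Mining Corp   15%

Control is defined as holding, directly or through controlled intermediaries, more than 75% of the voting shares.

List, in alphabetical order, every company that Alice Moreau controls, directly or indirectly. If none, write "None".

None

Alice's largest direct stake is 36% in Larkspur, which does not meet the threshold.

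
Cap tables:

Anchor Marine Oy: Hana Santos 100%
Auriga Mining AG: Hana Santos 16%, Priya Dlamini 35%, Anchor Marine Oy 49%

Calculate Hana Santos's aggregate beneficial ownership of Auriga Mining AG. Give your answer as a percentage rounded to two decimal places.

65.00%

Hana reaches Auriga along 2 paths.
Direct stake: 16% = 16%.
Via Anchor: 100% × 49% = 49%.
Total: 16% + 49% = 65%.
Rounded: 65.00%.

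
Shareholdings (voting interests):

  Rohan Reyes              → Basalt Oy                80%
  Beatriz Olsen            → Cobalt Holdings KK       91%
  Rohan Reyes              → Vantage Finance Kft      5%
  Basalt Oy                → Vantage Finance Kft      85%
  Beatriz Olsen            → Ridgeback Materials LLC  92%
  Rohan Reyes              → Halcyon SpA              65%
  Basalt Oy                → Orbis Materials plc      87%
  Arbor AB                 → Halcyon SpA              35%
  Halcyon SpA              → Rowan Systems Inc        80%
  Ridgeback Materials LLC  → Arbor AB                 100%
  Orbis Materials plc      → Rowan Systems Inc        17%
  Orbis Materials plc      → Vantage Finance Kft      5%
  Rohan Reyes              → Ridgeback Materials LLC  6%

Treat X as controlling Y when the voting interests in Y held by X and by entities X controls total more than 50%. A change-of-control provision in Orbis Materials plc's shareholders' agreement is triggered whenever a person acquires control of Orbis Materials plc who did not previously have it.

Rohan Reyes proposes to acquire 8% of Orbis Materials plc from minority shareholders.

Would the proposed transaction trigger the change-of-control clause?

No

The purchase changes only Rohan's holdings, so Rohan is the only person who could newly come to control Orbis.
Rohan holds 80% of Basalt, so Rohan controls Basalt.
Basalt holds 87% of Orbis, so Rohan controls Orbis.
So Rohan already controls Orbis before the transaction.
After the purchase, Rohan holds 8% of Orbis directly.
Rohan controlled Orbis already, so this is not a new person acquiring control; every other person's position is unchanged or reduced.
No new person acquires control, so the clause is not triggered.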